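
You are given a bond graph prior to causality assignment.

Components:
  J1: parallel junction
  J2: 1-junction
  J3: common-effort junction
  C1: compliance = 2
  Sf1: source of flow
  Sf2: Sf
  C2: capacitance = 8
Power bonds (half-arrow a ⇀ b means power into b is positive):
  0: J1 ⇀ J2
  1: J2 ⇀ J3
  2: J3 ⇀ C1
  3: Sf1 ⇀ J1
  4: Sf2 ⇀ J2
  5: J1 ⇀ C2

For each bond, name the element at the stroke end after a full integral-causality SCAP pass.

β3 stroke at Sf1  (Sf1: flow source, stroke at near end)
β4 stroke at Sf2  (Sf2: flow source, stroke at near end)
β0 stroke at J2  (J2: bond 4 brought flow, rest push out)
β1 stroke at J2  (J2 flow already set via bond 4)
β2 stroke at J3  (only one effort-in slot at J3)
β5 stroke at J1  (J1 needs exactly one e-in)

bond 0 stroke at J2
bond 1 stroke at J2
bond 2 stroke at J3
bond 3 stroke at Sf1
bond 4 stroke at Sf2
bond 5 stroke at J1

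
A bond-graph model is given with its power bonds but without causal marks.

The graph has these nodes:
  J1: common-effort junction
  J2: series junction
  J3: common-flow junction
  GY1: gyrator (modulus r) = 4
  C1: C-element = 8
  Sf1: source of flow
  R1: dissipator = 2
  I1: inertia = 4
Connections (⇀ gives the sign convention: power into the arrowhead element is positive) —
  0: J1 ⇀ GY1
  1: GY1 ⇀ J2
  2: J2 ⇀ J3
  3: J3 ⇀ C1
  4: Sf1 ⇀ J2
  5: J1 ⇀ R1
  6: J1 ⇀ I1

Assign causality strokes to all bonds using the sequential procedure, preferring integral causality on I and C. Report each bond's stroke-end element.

b4 |Sf1  (source Sf1 imposes f)
b1 |J2  (J2: bond 4 brought flow, rest push out)
b2 |J2  (1-jn J2 has f-setter on 4)
b3 |J3  (1-jn J3 has f-setter on 2)
b0 |J1  (through GY1, causality inverts; strokes same side of GY1)
b5 |R1  (0-jn J1 has e-setter on 0)
b6 |I1  (J1: bond 0 brought effort, rest push out)

β0 stroke→J1
β1 stroke→J2
β2 stroke→J2
β3 stroke→J3
β4 stroke→Sf1
β5 stroke→R1
β6 stroke→I1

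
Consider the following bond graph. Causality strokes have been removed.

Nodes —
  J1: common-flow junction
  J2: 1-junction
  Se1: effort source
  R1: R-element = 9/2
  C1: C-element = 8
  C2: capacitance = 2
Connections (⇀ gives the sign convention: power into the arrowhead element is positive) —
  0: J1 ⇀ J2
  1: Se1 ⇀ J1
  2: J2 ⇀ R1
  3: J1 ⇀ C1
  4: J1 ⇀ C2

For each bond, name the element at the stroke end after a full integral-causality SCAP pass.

β0 |J2
β1 |J1
β2 |R1
β3 |J1
β4 |J1

#1 stroke→J1  (Se1 (Se) sets effort on bond)
#3 stroke→J1  (C1 outputs effort q/C1)
#4 stroke→J1  (C2 outputs effort q/C2)
#0 stroke→J2  (closing 1-jn rule on J1)
#2 stroke→R1  (J2: last free bond brings flow in)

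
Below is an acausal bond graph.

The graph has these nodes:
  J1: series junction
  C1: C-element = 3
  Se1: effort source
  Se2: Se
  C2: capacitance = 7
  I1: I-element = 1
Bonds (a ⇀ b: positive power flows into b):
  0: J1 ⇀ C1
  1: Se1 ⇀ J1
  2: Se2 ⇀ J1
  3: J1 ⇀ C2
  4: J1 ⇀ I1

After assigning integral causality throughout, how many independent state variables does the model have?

bond 1 |J1  (Se1: effort source, stroke at far end)
bond 2 |J1  (Se2 (Se) sets effort on bond)
bond 0 |J1  (C1 outputs effort q/C1)
bond 3 |J1  (C2 outputs effort q/C2)
bond 4 |I1  (only one flow-in slot at J1)

3  (C1, C2, I1 all integral)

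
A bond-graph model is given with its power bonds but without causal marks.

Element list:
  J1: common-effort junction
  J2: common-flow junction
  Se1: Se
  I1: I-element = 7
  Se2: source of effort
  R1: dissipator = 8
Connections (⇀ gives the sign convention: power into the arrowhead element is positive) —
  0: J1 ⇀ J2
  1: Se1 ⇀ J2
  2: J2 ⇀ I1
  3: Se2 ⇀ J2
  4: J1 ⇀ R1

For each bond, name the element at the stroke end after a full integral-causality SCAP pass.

b1 stroke at J2  (source Se1 imposes e)
b3 stroke at J2  (Se2: effort source, stroke at far end)
b2 stroke at I1  (I1: I, integral causality)
b0 stroke at J2  (J2 flow already set via bond 2)
b4 stroke at J1  (J1: last free bond brings effort in)

#0 |J2
#1 |J2
#2 |I1
#3 |J2
#4 |J1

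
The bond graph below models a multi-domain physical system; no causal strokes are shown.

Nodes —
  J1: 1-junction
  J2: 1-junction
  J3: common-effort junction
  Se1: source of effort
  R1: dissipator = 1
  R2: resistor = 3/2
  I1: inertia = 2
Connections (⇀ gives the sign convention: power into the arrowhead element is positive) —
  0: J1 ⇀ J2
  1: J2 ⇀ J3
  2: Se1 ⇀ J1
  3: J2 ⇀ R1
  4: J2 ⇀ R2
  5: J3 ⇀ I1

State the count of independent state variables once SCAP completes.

bond 2 →J1  (source Se1 imposes e)
bond 0 →J2  (J1 needs exactly one f-in)
bond 5 →I1  (I1 integral (f out))
bond 1 →J3  (only one effort-in slot at J3)
bond 3 →J2  (common-f at J2 fixed by 1)
bond 4 →J2  (1-jn J2 has f-setter on 1)

1  (I1 all integral)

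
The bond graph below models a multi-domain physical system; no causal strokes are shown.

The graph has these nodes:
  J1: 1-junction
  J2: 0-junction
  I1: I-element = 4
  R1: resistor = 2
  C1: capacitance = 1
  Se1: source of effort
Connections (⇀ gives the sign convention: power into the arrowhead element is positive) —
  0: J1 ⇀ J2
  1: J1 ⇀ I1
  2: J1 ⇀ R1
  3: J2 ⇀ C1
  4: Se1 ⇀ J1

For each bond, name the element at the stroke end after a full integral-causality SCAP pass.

b4 |J1  (Se1 (Se) sets effort on bond)
b1 |I1  (prefer integral on I1)
b0 |J1  (1-jn J1 has f-setter on 1)
b2 |J1  (common-f at J1 fixed by 1)
b3 |J2  (J2 needs exactly one e-in)

β0 stroke at J1
β1 stroke at I1
β2 stroke at J1
β3 stroke at J2
β4 stroke at J1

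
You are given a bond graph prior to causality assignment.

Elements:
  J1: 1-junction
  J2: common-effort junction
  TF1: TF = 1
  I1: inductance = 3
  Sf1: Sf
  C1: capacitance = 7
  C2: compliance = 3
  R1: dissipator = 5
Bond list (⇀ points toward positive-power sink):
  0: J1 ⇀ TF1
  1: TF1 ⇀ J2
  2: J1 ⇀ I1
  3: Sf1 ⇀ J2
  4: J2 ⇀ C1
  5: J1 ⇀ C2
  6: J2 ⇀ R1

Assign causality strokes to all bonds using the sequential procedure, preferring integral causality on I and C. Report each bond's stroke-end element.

b3 stroke at Sf1  (Sf1 (Sf) sets flow on bond)
b2 stroke at I1  (I1 outputs flow p/I1)
b0 stroke at J1  (common-f at J1 fixed by 2)
b5 stroke at J1  (common-f at J1 fixed by 2)
b1 stroke at TF1  (through TF1, causality passes straight; one stroke at TF1)
b4 stroke at J2  (prefer integral on C1)
b6 stroke at R1  (common-e at J2 fixed by 4)

#0 stroke at J1
#1 stroke at TF1
#2 stroke at I1
#3 stroke at Sf1
#4 stroke at J2
#5 stroke at J1
#6 stroke at R1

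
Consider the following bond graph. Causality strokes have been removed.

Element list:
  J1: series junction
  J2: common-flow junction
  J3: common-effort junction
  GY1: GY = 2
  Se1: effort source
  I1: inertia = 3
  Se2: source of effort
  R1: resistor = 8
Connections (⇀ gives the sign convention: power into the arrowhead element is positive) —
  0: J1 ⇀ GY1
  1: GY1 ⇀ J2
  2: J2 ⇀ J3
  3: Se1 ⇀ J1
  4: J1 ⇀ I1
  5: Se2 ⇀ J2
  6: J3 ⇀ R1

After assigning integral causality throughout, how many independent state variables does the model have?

β3 |J1  (Se1 (Se) sets effort on bond)
β5 |J2  (Se2 fixes effort; stroke away)
β4 |I1  (I1 integral (f out))
β0 |J1  (1-jn J1 has f-setter on 4)
β1 |J2  (through GY1, causality inverts; strokes same side of GY1)
β2 |J3  (closing 1-jn rule on J2)
β6 |R1  (J3 effort already set via bond 2)

1  (I1 all integral)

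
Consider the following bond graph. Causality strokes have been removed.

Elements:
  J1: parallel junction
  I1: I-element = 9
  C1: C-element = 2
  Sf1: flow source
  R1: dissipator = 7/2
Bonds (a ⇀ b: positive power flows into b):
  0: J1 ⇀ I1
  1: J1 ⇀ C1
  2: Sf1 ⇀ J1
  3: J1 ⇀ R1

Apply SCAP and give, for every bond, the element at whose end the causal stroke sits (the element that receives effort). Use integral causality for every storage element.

#0 →I1
#1 →J1
#2 →Sf1
#3 →R1

#2 →Sf1  (Sf1 fixes flow; stroke at Sf1)
#0 →I1  (I1 outputs flow p/I1)
#1 →J1  (C1 outputs effort q/C1)
#3 →R1  (0-jn J1 has e-setter on 1)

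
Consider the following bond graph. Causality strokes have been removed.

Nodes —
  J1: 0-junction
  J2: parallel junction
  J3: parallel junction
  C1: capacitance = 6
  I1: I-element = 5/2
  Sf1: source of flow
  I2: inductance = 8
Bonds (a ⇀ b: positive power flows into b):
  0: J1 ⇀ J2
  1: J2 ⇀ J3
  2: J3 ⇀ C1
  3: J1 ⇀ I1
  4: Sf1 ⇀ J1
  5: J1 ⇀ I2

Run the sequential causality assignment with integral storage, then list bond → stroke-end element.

b4 →Sf1  (source Sf1 imposes f)
b2 →J3  (C1: C, integral causality)
b1 →J2  (J3: bond 2 brought effort, rest push out)
b0 →J1  (J2: bond 1 brought effort, rest push out)
b3 →I1  (J1 effort already set via bond 0)
b5 →I2  (J1: bond 0 brought effort, rest push out)

β0 stroke→J1
β1 stroke→J2
β2 stroke→J3
β3 stroke→I1
β4 stroke→Sf1
β5 stroke→I2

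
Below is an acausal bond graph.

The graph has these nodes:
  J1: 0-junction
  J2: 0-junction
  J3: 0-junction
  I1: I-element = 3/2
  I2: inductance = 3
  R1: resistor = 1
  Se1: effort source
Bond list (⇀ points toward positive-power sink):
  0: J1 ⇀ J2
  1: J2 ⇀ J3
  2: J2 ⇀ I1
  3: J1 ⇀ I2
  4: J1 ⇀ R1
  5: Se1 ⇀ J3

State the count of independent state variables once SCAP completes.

#5 →J3  (source Se1 imposes e)
#1 →J2  (J3: bond 5 brought effort, rest push out)
#0 →J1  (J2 effort already set via bond 1)
#2 →I1  (common-e at J2 fixed by 1)
#3 →I2  (common-e at J1 fixed by 0)
#4 →R1  (J1 effort already set via bond 0)

2  (I1, I2 all integral)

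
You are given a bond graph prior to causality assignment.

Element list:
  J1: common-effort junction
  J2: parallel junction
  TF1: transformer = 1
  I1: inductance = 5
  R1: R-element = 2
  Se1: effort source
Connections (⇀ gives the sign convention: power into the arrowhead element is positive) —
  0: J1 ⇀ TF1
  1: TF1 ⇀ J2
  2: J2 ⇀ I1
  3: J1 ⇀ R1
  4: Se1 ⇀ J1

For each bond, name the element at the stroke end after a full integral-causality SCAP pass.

#4 |J1  (source Se1 imposes e)
#0 |TF1  (J1: bond 4 brought effort, rest push out)
#3 |R1  (J1 effort already set via bond 4)
#1 |J2  (TF1 one-in-one-out from 0)
#2 |I1  (0-jn J2 has e-setter on 1)

b0 stroke→TF1
b1 stroke→J2
b2 stroke→I1
b3 stroke→R1
b4 stroke→J1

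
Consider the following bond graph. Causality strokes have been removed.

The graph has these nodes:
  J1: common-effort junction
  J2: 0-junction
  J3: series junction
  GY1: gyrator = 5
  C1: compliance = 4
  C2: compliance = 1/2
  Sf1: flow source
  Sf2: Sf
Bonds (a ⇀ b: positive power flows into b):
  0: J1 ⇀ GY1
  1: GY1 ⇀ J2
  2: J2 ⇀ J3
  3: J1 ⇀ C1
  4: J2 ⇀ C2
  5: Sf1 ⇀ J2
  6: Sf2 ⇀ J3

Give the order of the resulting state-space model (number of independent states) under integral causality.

2  (C1, C2 all integral)

b5 |Sf1  (Sf1 fixes flow; stroke at Sf1)
b6 |Sf2  (Sf2: flow source, stroke at near end)
b2 |J3  (J3 flow already set via bond 6)
b3 |J1  (C1 outputs effort q/C1)
b0 |GY1  (J1: bond 3 brought effort, rest push out)
b1 |GY1  (through GY1, causality inverts; strokes same side of GY1)
b4 |J2  (closing 0-jn rule on J2)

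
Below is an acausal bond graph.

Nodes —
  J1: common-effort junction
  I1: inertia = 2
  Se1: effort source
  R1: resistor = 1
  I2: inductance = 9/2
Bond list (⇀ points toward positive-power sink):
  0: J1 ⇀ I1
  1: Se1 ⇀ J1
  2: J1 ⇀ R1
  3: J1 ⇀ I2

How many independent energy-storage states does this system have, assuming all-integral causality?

bond 1 stroke at J1  (Se1 (Se) sets effort on bond)
bond 0 stroke at I1  (0-jn J1 has e-setter on 1)
bond 2 stroke at R1  (0-jn J1 has e-setter on 1)
bond 3 stroke at I2  (0-jn J1 has e-setter on 1)

2  (I1, I2 all integral)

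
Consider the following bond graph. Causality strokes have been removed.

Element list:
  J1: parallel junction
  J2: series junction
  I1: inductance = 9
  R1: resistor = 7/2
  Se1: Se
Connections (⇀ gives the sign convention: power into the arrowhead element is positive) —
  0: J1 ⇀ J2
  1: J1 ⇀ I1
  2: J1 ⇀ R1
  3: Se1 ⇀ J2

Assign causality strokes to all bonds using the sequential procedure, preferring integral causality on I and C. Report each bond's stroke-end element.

#3 stroke→J2  (Se1 (Se) sets effort on bond)
#0 stroke→J1  (J2: last free bond brings flow in)
#1 stroke→I1  (J1: bond 0 brought effort, rest push out)
#2 stroke→R1  (0-jn J1 has e-setter on 0)

β0 →J1
β1 →I1
β2 →R1
β3 →J2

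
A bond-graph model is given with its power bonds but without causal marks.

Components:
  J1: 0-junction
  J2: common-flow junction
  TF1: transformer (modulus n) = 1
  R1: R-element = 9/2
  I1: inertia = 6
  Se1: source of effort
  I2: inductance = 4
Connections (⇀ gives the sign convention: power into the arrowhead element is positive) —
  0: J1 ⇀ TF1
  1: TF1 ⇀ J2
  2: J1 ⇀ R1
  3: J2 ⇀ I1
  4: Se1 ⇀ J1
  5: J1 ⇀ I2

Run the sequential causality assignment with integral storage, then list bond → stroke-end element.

#0 stroke→TF1
#1 stroke→J2
#2 stroke→R1
#3 stroke→I1
#4 stroke→J1
#5 stroke→I2

β4 |J1  (Se1: effort source, stroke at far end)
β0 |TF1  (0-jn J1 has e-setter on 4)
β2 |R1  (J1 effort already set via bond 4)
β5 |I2  (common-e at J1 fixed by 4)
β1 |J2  (TF1 one-in-one-out from 0)
β3 |I1  (only one flow-in slot at J2)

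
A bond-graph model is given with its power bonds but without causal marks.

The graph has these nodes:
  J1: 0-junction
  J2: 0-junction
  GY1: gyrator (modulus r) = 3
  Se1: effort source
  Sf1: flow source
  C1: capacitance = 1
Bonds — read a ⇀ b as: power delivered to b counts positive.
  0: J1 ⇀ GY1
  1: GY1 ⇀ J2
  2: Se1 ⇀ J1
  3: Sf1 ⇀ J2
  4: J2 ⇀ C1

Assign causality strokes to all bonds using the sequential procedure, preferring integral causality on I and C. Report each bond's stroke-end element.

b0 |GY1
b1 |GY1
b2 |J1
b3 |Sf1
b4 |J2

β2 →J1  (Se1 (Se) sets effort on bond)
β3 →Sf1  (Sf1 (Sf) sets flow on bond)
β0 →GY1  (J1 effort already set via bond 2)
β1 →GY1  (through GY1, causality inverts; strokes same side of GY1)
β4 →J2  (J2 needs exactly one e-in)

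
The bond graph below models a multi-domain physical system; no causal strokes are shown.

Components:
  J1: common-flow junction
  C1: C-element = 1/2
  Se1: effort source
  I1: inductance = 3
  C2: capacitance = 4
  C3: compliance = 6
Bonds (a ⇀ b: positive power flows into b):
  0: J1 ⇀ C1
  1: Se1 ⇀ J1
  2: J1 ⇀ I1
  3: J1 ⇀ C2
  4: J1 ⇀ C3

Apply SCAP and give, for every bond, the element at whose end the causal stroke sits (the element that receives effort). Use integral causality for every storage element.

#0 stroke→J1
#1 stroke→J1
#2 stroke→I1
#3 stroke→J1
#4 stroke→J1

β1 |J1  (Se1: effort source, stroke at far end)
β0 |J1  (C1 integral (e out))
β2 |I1  (I1 integral (f out))
β3 |J1  (J1 flow already set via bond 2)
β4 |J1  (J1: bond 2 brought flow, rest push out)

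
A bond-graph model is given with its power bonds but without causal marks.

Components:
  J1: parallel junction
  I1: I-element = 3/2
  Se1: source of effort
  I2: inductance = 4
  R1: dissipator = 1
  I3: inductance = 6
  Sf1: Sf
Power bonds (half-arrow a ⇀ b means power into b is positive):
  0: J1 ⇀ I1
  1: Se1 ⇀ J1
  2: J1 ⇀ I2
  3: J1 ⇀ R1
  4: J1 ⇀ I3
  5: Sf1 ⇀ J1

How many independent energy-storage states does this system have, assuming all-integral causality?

3  (I1, I2, I3 all integral)

#1 stroke→J1  (Se1 (Se) sets effort on bond)
#5 stroke→Sf1  (Sf1 fixes flow; stroke at Sf1)
#0 stroke→I1  (J1 effort already set via bond 1)
#2 stroke→I2  (J1: bond 1 brought effort, rest push out)
#3 stroke→R1  (0-jn J1 has e-setter on 1)
#4 stroke→I3  (J1 effort already set via bond 1)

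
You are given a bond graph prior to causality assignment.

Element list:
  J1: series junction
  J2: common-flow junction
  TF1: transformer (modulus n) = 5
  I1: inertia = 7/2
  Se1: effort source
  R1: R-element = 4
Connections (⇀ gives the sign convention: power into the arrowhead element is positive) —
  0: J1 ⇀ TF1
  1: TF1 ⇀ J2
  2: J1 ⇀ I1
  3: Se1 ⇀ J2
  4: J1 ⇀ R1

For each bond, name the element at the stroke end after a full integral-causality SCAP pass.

bond 3 →J2  (Se1: effort source, stroke at far end)
bond 1 →TF1  (closing 1-jn rule on J2)
bond 0 →J1  (through TF1, causality passes straight; one stroke at TF1)
bond 2 →I1  (I1: I, integral causality)
bond 4 →J1  (common-f at J1 fixed by 2)

β0 stroke→J1
β1 stroke→TF1
β2 stroke→I1
β3 stroke→J2
β4 stroke→J1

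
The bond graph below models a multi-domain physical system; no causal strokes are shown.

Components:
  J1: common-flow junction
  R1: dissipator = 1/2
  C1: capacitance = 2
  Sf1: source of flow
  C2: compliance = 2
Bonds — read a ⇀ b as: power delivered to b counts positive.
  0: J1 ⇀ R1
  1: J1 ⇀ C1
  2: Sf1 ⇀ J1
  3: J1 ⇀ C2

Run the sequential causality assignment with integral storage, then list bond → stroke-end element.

β2 stroke→Sf1  (source Sf1 imposes f)
β0 stroke→J1  (J1: bond 2 brought flow, rest push out)
β1 stroke→J1  (common-f at J1 fixed by 2)
β3 stroke→J1  (1-jn J1 has f-setter on 2)

#0 |J1
#1 |J1
#2 |Sf1
#3 |J1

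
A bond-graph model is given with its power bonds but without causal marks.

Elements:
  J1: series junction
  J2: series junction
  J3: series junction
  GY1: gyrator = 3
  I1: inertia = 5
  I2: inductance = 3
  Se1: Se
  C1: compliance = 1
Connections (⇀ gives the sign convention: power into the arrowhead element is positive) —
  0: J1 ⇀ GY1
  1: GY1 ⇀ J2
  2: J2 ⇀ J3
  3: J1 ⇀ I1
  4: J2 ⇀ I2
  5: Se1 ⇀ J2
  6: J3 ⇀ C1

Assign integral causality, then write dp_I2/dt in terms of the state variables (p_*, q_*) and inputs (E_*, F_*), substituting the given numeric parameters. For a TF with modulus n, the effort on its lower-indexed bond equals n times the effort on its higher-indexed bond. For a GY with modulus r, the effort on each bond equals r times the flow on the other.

#5 |J2  (Se1 (Se) sets effort on bond)
#3 |I1  (I1 outputs flow p/I1)
#0 |J1  (common-f at J1 fixed by 3)
#1 |J2  (GY1: gyrator matches bond 0)
#4 |I2  (prefer integral on I2)
#2 |J2  (J2 flow already set via bond 4)
#6 |J3  (common-f at J3 fixed by 2)

dp_I2/dt = E_Se1 + 3*p_I1/5 - q_C1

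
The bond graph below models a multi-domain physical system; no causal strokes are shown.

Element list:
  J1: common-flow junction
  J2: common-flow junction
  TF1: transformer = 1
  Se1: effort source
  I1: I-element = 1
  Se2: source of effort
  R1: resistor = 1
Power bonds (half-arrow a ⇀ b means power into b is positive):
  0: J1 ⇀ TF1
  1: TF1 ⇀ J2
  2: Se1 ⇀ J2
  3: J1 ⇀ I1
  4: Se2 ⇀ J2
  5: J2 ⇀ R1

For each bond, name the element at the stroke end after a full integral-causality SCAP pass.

b0 stroke at J1
b1 stroke at TF1
b2 stroke at J2
b3 stroke at I1
b4 stroke at J2
b5 stroke at J2

bond 2 |J2  (Se1: effort source, stroke at far end)
bond 4 |J2  (source Se2 imposes e)
bond 3 |I1  (I1 outputs flow p/I1)
bond 0 |J1  (J1 flow already set via bond 3)
bond 1 |TF1  (TF TF1: opposite of bond 0)
bond 5 |J2  (common-f at J2 fixed by 1)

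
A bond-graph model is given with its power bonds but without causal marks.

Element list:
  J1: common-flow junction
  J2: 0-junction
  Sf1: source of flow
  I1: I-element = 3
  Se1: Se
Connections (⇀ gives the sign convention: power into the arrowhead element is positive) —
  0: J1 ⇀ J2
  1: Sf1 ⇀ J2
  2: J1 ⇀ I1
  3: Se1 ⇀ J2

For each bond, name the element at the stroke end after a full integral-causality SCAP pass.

b1 |Sf1  (Sf1 fixes flow; stroke at Sf1)
b3 |J2  (Se1 (Se) sets effort on bond)
b0 |J1  (common-e at J2 fixed by 3)
b2 |I1  (J1: last free bond brings flow in)

bond 0 |J1
bond 1 |Sf1
bond 2 |I1
bond 3 |J2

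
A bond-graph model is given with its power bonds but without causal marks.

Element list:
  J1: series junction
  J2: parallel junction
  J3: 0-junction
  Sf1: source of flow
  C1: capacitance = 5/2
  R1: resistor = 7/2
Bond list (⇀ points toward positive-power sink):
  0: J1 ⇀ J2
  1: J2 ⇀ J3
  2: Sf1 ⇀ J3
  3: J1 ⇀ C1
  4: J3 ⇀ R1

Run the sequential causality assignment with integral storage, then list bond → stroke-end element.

bond 0 |J2
bond 1 |J3
bond 2 |Sf1
bond 3 |J1
bond 4 |R1

bond 2 →Sf1  (Sf1 (Sf) sets flow on bond)
bond 3 →J1  (prefer integral on C1)
bond 0 →J2  (J1: last free bond brings flow in)
bond 1 →J3  (common-e at J2 fixed by 0)
bond 4 →R1  (0-jn J3 has e-setter on 1)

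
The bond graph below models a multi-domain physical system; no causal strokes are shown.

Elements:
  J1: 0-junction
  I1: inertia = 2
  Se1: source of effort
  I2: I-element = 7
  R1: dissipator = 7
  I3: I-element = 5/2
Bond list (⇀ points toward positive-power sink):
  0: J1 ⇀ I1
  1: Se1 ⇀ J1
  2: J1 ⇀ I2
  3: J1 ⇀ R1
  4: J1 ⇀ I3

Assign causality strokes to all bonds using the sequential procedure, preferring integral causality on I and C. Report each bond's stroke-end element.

#0 stroke→I1
#1 stroke→J1
#2 stroke→I2
#3 stroke→R1
#4 stroke→I3

β1 →J1  (Se1 (Se) sets effort on bond)
β0 →I1  (J1: bond 1 brought effort, rest push out)
β2 →I2  (0-jn J1 has e-setter on 1)
β3 →R1  (0-jn J1 has e-setter on 1)
β4 →I3  (J1: bond 1 brought effort, rest push out)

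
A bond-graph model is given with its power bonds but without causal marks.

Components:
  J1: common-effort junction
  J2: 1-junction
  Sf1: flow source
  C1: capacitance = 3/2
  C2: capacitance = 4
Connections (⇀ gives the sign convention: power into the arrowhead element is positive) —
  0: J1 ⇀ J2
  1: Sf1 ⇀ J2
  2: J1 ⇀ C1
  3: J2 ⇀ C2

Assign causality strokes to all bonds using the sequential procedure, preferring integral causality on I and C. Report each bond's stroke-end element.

#1 →Sf1  (Sf1: flow source, stroke at near end)
#0 →J2  (1-jn J2 has f-setter on 1)
#3 →J2  (common-f at J2 fixed by 1)
#2 →J1  (J1: last free bond brings effort in)

bond 0 stroke at J2
bond 1 stroke at Sf1
bond 2 stroke at J1
bond 3 stroke at J2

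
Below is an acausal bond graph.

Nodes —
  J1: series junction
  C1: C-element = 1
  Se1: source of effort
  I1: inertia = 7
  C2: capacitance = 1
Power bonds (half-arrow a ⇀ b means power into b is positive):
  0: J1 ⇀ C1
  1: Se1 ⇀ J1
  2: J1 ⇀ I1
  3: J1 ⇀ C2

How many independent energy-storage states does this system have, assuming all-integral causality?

3  (C1, C2, I1 all integral)

b1 stroke at J1  (Se1 fixes effort; stroke away)
b0 stroke at J1  (C1 outputs effort q/C1)
b2 stroke at I1  (I1 outputs flow p/I1)
b3 stroke at J1  (J1 flow already set via bond 2)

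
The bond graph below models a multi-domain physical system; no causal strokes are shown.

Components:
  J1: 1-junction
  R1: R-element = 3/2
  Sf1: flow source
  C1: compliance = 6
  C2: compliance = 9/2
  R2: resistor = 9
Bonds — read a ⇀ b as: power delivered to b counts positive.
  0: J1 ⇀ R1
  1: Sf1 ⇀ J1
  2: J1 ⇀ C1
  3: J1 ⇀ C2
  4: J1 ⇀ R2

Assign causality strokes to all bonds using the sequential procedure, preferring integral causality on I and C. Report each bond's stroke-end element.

b0 |J1
b1 |Sf1
b2 |J1
b3 |J1
b4 |J1

#1 |Sf1  (Sf1: flow source, stroke at near end)
#0 |J1  (1-jn J1 has f-setter on 1)
#2 |J1  (J1: bond 1 brought flow, rest push out)
#3 |J1  (J1 flow already set via bond 1)
#4 |J1  (1-jn J1 has f-setter on 1)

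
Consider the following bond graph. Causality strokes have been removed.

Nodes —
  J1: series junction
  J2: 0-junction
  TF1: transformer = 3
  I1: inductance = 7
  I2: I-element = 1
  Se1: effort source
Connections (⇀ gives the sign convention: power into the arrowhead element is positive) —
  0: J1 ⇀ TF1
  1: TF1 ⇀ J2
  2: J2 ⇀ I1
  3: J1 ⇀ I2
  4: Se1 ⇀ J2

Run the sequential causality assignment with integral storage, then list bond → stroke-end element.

bond 4 |J2  (Se1 fixes effort; stroke away)
bond 1 |TF1  (0-jn J2 has e-setter on 4)
bond 2 |I1  (0-jn J2 has e-setter on 4)
bond 0 |J1  (TF1 one-in-one-out from 1)
bond 3 |I2  (closing 1-jn rule on J1)

#0 stroke→J1
#1 stroke→TF1
#2 stroke→I1
#3 stroke→I2
#4 stroke→J2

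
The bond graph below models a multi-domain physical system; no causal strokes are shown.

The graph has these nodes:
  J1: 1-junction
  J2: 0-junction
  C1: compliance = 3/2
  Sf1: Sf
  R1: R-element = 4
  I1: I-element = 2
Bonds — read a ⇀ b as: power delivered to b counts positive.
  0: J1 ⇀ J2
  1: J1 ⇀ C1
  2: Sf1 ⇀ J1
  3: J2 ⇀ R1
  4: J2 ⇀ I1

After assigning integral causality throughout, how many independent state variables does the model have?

#2 |Sf1  (Sf1 fixes flow; stroke at Sf1)
#0 |J1  (1-jn J1 has f-setter on 2)
#1 |J1  (J1 flow already set via bond 2)
#4 |I1  (I1 outputs flow p/I1)
#3 |J2  (closing 0-jn rule on J2)

2  (C1, I1 all integral)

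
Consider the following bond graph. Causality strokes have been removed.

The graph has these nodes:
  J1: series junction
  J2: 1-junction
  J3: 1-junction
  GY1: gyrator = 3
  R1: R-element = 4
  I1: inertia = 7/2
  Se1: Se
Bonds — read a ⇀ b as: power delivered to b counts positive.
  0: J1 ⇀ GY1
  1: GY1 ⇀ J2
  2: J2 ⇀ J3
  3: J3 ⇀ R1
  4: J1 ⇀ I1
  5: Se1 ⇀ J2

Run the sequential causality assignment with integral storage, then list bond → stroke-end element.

β5 |J2  (Se1 fixes effort; stroke away)
β4 |I1  (prefer integral on I1)
β0 |J1  (1-jn J1 has f-setter on 4)
β1 |J2  (GY GY1: same side as bond 0)
β2 |J3  (J2 needs exactly one f-in)
β3 |R1  (only one flow-in slot at J3)

b0 →J1
b1 →J2
b2 →J3
b3 →R1
b4 →I1
b5 →J2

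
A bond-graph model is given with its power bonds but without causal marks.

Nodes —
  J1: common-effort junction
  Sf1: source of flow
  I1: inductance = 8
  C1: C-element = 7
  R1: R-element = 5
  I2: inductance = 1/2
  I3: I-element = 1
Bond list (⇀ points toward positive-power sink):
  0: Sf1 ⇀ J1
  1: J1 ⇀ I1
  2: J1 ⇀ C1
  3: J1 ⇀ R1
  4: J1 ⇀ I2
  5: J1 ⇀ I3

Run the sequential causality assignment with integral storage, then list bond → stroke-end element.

b0 →Sf1
b1 →I1
b2 →J1
b3 →R1
b4 →I2
b5 →I3

b0 stroke at Sf1  (source Sf1 imposes f)
b1 stroke at I1  (I1 integral (f out))
b2 stroke at J1  (C1 integral (e out))
b3 stroke at R1  (J1: bond 2 brought effort, rest push out)
b4 stroke at I2  (J1: bond 2 brought effort, rest push out)
b5 stroke at I3  (J1 effort already set via bond 2)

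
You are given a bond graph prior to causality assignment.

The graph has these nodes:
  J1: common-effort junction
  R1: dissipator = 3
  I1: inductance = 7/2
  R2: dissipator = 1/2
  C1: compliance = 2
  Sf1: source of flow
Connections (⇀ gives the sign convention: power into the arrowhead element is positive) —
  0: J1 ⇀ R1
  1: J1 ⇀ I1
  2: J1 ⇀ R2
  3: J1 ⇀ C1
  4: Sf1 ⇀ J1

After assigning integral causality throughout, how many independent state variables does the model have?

β4 |Sf1  (Sf1 fixes flow; stroke at Sf1)
β1 |I1  (I1: I, integral causality)
β3 |J1  (C1 integral (e out))
β0 |R1  (J1 effort already set via bond 3)
β2 |R2  (J1 effort already set via bond 3)

2  (C1, I1 all integral)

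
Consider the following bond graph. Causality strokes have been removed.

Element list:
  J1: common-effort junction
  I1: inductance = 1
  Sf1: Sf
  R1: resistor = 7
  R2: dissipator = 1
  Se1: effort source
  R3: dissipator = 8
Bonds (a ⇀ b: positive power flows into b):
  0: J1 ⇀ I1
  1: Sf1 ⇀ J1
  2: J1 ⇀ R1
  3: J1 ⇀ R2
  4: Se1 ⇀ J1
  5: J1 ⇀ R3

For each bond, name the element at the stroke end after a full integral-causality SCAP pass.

bond 1 →Sf1  (Sf1 fixes flow; stroke at Sf1)
bond 4 →J1  (source Se1 imposes e)
bond 0 →I1  (J1: bond 4 brought effort, rest push out)
bond 2 →R1  (0-jn J1 has e-setter on 4)
bond 3 →R2  (0-jn J1 has e-setter on 4)
bond 5 →R3  (common-e at J1 fixed by 4)

b0 stroke at I1
b1 stroke at Sf1
b2 stroke at R1
b3 stroke at R2
b4 stroke at J1
b5 stroke at R3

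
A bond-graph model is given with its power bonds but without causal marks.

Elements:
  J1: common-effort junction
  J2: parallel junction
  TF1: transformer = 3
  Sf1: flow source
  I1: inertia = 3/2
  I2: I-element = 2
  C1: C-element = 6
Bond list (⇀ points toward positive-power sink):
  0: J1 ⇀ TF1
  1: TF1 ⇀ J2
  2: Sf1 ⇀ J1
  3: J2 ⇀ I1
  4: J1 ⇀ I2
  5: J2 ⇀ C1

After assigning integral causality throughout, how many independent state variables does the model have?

β2 |Sf1  (Sf1 fixes flow; stroke at Sf1)
β3 |I1  (I1 integral (f out))
β4 |I2  (I2 integral (f out))
β0 |J1  (closing 0-jn rule on J1)
β1 |TF1  (through TF1, causality passes straight; one stroke at TF1)
β5 |J2  (only one effort-in slot at J2)

3  (C1, I1, I2 all integral)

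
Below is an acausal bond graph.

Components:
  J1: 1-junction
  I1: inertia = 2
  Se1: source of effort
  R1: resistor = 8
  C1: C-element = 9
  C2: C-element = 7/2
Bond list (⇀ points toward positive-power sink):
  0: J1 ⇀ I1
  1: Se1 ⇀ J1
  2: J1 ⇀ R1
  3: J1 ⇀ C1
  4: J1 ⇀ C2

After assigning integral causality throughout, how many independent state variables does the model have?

β1 stroke→J1  (Se1 fixes effort; stroke away)
β0 stroke→I1  (I1 outputs flow p/I1)
β2 stroke→J1  (1-jn J1 has f-setter on 0)
β3 stroke→J1  (common-f at J1 fixed by 0)
β4 stroke→J1  (common-f at J1 fixed by 0)

3  (C1, C2, I1 all integral)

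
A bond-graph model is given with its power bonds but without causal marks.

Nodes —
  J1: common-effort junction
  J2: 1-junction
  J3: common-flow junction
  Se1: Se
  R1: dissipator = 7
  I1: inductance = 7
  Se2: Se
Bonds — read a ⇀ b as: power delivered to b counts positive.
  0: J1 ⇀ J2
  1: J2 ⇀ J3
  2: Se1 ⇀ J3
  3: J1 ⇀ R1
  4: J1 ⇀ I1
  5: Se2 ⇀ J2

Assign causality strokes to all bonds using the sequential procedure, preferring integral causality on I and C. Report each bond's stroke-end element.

#2 →J3  (Se1: effort source, stroke at far end)
#5 →J2  (Se2 fixes effort; stroke away)
#1 →J2  (J3 needs exactly one f-in)
#0 →J1  (only one flow-in slot at J2)
#3 →R1  (common-e at J1 fixed by 0)
#4 →I1  (common-e at J1 fixed by 0)

β0 stroke→J1
β1 stroke→J2
β2 stroke→J3
β3 stroke→R1
β4 stroke→I1
β5 stroke→J2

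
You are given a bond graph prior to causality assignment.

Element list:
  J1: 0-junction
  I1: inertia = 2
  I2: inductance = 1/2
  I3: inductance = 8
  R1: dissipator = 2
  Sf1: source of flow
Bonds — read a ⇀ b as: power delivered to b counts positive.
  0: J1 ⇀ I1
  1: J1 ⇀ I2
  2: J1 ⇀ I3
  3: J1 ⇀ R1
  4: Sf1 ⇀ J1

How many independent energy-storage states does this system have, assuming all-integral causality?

β4 stroke→Sf1  (Sf1 (Sf) sets flow on bond)
β0 stroke→I1  (I1 integral (f out))
β1 stroke→I2  (prefer integral on I2)
β2 stroke→I3  (I3 integral (f out))
β3 stroke→J1  (closing 0-jn rule on J1)

3  (I1, I2, I3 all integral)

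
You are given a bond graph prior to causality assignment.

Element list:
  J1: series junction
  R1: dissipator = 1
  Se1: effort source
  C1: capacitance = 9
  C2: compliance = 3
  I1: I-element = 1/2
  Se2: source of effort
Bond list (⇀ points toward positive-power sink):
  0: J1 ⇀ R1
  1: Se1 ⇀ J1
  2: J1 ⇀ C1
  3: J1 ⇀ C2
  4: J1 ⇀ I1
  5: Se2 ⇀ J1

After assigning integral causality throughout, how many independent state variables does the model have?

#1 stroke→J1  (Se1 (Se) sets effort on bond)
#5 stroke→J1  (source Se2 imposes e)
#2 stroke→J1  (C1 integral (e out))
#3 stroke→J1  (C2: C, integral causality)
#4 stroke→I1  (I1 integral (f out))
#0 stroke→J1  (J1: bond 4 brought flow, rest push out)

3  (C1, C2, I1 all integral)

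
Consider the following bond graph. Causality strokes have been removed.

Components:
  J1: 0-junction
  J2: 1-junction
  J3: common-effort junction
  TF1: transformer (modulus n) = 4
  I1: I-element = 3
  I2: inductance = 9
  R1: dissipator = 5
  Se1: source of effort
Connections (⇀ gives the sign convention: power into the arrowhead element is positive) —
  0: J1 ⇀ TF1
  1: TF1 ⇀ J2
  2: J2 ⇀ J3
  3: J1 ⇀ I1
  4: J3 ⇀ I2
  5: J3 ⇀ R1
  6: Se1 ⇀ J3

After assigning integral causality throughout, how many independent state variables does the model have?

2  (I1, I2 all integral)

#6 |J3  (source Se1 imposes e)
#2 |J2  (J3 effort already set via bond 6)
#4 |I2  (0-jn J3 has e-setter on 6)
#5 |R1  (0-jn J3 has e-setter on 6)
#1 |TF1  (closing 1-jn rule on J2)
#0 |J1  (TF1 one-in-one-out from 1)
#3 |I1  (J1: bond 0 brought effort, rest push out)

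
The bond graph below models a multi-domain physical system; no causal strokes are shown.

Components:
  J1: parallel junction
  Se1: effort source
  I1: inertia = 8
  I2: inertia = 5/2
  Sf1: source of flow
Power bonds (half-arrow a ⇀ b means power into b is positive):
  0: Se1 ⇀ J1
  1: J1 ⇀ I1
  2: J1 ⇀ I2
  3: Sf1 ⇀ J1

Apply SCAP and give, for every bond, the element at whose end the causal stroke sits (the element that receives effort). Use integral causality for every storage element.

b0 stroke at J1  (Se1: effort source, stroke at far end)
b3 stroke at Sf1  (Sf1 fixes flow; stroke at Sf1)
b1 stroke at I1  (J1: bond 0 brought effort, rest push out)
b2 stroke at I2  (J1 effort already set via bond 0)

#0 |J1
#1 |I1
#2 |I2
#3 |Sf1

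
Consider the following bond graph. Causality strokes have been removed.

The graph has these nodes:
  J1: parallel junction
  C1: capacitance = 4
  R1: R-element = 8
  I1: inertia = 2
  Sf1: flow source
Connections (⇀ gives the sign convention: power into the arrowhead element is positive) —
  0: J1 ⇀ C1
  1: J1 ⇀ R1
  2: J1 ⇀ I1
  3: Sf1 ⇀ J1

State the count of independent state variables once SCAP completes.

2  (C1, I1 all integral)

β3 →Sf1  (Sf1: flow source, stroke at near end)
β0 →J1  (prefer integral on C1)
β1 →R1  (0-jn J1 has e-setter on 0)
β2 →I1  (J1: bond 0 brought effort, rest push out)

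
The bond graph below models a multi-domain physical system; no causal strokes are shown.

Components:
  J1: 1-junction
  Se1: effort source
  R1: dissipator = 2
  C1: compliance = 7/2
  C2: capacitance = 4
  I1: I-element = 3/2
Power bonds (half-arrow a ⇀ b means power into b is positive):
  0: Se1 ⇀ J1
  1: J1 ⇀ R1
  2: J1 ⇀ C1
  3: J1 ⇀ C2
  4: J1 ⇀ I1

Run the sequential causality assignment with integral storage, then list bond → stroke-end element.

#0 stroke at J1
#1 stroke at J1
#2 stroke at J1
#3 stroke at J1
#4 stroke at I1

bond 0 stroke→J1  (Se1 fixes effort; stroke away)
bond 2 stroke→J1  (C1: C, integral causality)
bond 3 stroke→J1  (C2: C, integral causality)
bond 4 stroke→I1  (I1 outputs flow p/I1)
bond 1 stroke→J1  (common-f at J1 fixed by 4)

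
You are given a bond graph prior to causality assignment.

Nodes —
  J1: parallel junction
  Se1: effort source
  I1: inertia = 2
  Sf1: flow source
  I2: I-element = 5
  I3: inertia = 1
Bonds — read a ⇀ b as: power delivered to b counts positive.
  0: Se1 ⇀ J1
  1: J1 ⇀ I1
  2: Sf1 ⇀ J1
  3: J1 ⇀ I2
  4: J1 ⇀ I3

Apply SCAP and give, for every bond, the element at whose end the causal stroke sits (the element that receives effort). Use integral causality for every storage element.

b0 →J1
b1 →I1
b2 →Sf1
b3 →I2
b4 →I3

b0 →J1  (Se1 (Se) sets effort on bond)
b2 →Sf1  (Sf1 (Sf) sets flow on bond)
b1 →I1  (common-e at J1 fixed by 0)
b3 →I2  (0-jn J1 has e-setter on 0)
b4 →I3  (J1 effort already set via bond 0)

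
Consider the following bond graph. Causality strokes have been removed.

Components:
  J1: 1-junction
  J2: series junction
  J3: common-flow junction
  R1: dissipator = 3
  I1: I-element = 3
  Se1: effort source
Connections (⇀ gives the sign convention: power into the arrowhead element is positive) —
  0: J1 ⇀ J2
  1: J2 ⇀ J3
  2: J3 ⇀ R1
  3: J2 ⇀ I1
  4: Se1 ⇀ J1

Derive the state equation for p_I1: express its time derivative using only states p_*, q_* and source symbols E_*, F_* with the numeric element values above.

#4 →J1  (Se1 fixes effort; stroke away)
#0 →J2  (J1 needs exactly one f-in)
#3 →I1  (I1 integral (f out))
#1 →J2  (common-f at J2 fixed by 3)
#2 →J3  (J3 flow already set via bond 1)

dp_I1/dt = E_Se1 - p_I1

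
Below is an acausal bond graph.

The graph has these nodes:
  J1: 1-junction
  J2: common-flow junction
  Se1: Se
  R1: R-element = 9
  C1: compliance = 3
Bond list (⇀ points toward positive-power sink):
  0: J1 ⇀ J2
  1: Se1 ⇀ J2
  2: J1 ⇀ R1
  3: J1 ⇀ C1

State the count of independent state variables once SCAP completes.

bond 1 stroke at J2  (Se1 fixes effort; stroke away)
bond 0 stroke at J1  (closing 1-jn rule on J2)
bond 3 stroke at J1  (C1 outputs effort q/C1)
bond 2 stroke at R1  (only one flow-in slot at J1)

1  (C1 all integral)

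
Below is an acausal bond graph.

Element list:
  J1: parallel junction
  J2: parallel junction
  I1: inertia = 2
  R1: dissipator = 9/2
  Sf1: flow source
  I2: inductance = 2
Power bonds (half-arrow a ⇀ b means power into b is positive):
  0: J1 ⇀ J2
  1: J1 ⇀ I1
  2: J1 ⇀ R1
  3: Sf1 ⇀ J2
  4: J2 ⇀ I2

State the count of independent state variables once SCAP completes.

2  (I1, I2 all integral)

bond 3 |Sf1  (Sf1 (Sf) sets flow on bond)
bond 1 |I1  (prefer integral on I1)
bond 4 |I2  (I2 integral (f out))
bond 0 |J2  (J2: last free bond brings effort in)
bond 2 |J1  (J1: last free bond brings effort in)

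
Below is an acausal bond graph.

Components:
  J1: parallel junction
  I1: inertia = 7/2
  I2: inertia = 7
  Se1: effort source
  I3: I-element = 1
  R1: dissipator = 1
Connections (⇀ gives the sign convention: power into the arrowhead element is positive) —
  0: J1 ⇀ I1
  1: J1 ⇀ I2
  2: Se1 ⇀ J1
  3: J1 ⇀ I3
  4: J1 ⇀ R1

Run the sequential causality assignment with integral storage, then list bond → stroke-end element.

b2 stroke→J1  (Se1 (Se) sets effort on bond)
b0 stroke→I1  (0-jn J1 has e-setter on 2)
b1 stroke→I2  (0-jn J1 has e-setter on 2)
b3 stroke→I3  (J1 effort already set via bond 2)
b4 stroke→R1  (J1 effort already set via bond 2)

β0 |I1
β1 |I2
β2 |J1
β3 |I3
β4 |R1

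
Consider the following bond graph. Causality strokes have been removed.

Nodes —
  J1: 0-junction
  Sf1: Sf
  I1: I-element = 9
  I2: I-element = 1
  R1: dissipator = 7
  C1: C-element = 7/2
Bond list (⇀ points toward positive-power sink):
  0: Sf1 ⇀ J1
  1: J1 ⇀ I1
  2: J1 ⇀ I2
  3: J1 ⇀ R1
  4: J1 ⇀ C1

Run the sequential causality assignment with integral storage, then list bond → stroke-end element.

β0 stroke at Sf1  (Sf1 (Sf) sets flow on bond)
β1 stroke at I1  (I1 outputs flow p/I1)
β2 stroke at I2  (prefer integral on I2)
β4 stroke at J1  (C1 integral (e out))
β3 stroke at R1  (common-e at J1 fixed by 4)

bond 0 stroke at Sf1
bond 1 stroke at I1
bond 2 stroke at I2
bond 3 stroke at R1
bond 4 stroke at J1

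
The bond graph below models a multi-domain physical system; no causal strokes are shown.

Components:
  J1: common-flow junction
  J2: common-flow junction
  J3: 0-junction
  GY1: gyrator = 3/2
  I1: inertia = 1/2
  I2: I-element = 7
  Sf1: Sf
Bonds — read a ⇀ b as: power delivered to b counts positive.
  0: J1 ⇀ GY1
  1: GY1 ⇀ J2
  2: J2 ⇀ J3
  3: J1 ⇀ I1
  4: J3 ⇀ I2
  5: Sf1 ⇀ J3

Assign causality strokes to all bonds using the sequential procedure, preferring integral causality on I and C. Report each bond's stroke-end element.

bond 0 stroke→J1
bond 1 stroke→J2
bond 2 stroke→J3
bond 3 stroke→I1
bond 4 stroke→I2
bond 5 stroke→Sf1

b5 →Sf1  (Sf1 (Sf) sets flow on bond)
b3 →I1  (prefer integral on I1)
b0 →J1  (1-jn J1 has f-setter on 3)
b1 →J2  (GY1: gyrator matches bond 0)
b2 →J3  (only one flow-in slot at J2)
b4 →I2  (0-jn J3 has e-setter on 2)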